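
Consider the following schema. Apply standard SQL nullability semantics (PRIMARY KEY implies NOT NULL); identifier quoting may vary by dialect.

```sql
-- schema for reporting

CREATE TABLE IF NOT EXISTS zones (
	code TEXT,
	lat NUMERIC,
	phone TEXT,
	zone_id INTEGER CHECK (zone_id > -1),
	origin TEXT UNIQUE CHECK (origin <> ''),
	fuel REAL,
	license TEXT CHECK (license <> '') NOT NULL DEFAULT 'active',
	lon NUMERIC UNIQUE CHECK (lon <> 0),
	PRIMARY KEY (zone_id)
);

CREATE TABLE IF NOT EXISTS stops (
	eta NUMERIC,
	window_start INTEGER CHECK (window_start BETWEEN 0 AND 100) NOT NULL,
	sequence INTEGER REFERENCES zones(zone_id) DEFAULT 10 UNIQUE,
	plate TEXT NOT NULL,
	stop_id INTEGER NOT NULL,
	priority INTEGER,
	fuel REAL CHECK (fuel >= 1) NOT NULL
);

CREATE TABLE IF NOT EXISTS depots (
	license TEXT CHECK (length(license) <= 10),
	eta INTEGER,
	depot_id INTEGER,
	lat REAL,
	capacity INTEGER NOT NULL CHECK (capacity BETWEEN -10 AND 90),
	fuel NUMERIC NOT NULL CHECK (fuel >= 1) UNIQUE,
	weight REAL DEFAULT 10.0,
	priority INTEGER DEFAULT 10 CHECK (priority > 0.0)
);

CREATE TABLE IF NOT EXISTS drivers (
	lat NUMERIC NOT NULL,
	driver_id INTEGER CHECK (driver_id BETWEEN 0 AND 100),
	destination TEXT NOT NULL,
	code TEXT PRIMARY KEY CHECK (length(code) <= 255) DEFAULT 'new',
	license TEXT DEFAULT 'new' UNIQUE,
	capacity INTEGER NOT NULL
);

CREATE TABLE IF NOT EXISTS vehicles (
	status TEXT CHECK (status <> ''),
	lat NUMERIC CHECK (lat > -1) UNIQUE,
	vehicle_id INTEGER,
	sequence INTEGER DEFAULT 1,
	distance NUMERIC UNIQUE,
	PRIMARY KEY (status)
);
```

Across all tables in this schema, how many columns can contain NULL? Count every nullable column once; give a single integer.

zones: 6 nullable (code, lat, phone, origin, fuel, lon — PK (zone_id) and explicit NOT NULL columns excluded).
stops: 3 nullable (eta, sequence, priority — PK none and explicit NOT NULL columns excluded).
depots: 6 nullable (license, eta, depot_id, lat, weight, priority — PK none and explicit NOT NULL columns excluded).
drivers: 2 nullable (driver_id, license — PK (code) and explicit NOT NULL columns excluded).
vehicles: 4 nullable (lat, vehicle_id, sequence, distance — PK (status) and explicit NOT NULL columns excluded).
Total: 6 + 3 + 6 + 2 + 4 = 21.

21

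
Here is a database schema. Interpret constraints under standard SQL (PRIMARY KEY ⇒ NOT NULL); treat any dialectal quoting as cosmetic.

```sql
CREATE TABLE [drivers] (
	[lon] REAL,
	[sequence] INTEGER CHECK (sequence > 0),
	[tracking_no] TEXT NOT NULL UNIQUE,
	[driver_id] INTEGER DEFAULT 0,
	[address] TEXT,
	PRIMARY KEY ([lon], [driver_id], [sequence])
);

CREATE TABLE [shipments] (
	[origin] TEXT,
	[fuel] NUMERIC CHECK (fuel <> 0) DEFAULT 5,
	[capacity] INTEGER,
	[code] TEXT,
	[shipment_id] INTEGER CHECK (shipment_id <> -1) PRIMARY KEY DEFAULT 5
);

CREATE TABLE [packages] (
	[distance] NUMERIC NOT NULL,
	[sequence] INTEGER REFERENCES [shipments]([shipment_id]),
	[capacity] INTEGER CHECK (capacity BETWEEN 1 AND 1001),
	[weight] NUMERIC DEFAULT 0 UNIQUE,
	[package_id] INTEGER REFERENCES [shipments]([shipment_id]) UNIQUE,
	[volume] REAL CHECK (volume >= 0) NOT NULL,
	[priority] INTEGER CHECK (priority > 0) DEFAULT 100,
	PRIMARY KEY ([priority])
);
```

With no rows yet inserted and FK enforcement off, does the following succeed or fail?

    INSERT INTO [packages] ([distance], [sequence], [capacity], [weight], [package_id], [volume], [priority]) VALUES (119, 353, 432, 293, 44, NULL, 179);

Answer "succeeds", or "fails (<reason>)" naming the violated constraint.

fails (NOT NULL on volume)

volume is explicitly set to NULL, but volume is declared NOT NULL.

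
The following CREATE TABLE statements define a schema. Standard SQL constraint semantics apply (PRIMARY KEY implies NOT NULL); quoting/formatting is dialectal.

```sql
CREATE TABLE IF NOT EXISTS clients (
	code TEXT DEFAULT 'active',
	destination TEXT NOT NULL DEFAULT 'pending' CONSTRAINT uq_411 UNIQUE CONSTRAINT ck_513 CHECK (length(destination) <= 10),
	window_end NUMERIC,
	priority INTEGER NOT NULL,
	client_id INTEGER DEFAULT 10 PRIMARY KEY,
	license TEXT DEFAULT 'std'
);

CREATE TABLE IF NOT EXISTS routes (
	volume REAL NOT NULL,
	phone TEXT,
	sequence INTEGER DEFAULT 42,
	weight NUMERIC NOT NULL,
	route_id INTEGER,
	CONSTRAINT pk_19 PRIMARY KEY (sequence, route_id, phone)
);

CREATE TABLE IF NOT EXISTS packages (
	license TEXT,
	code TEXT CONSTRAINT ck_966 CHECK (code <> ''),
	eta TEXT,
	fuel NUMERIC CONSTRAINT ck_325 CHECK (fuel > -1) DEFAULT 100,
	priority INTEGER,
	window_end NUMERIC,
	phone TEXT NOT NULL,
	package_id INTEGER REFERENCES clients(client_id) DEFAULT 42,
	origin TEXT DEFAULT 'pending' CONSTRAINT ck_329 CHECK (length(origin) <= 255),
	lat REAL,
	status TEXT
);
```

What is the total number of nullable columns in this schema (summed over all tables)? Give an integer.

13

clients: 3 nullable (code, window_end, license — PK (client_id) and explicit NOT NULL columns excluded).
routes: 0 nullable (none — PK (sequence, route_id, phone) and explicit NOT NULL columns excluded).
packages: 10 nullable (license, code, eta, fuel, priority, window_end, package_id, origin, lat, status — PK none and explicit NOT NULL columns excluded).
Total: 3 + 0 + 10 = 13.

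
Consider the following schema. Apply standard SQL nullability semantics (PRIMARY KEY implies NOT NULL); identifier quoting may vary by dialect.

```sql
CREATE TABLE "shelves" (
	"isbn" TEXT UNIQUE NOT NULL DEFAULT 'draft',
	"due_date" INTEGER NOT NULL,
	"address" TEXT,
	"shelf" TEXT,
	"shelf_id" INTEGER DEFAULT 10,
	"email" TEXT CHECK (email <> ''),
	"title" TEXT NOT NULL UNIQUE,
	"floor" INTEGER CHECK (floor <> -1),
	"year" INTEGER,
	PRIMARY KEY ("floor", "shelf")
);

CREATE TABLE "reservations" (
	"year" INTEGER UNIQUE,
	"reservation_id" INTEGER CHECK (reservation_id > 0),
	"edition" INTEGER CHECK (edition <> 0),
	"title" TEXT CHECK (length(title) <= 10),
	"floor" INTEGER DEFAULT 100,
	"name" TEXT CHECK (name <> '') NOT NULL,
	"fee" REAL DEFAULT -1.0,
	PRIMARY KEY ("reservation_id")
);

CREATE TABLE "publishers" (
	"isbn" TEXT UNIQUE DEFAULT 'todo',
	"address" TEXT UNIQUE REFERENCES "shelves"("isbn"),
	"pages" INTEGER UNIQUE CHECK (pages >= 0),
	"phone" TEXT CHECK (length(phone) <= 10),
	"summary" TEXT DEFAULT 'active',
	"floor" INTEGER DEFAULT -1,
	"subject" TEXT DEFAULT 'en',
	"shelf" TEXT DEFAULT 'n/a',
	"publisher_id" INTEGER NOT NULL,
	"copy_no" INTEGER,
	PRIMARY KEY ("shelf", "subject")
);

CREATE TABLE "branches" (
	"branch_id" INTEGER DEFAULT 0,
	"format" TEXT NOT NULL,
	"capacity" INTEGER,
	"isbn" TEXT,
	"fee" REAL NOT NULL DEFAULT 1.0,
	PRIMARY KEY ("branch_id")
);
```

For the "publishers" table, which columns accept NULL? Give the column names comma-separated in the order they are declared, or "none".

- isbn: UNIQUE does not imply NOT NULL → nullable.
- address: a foreign key column may be NULL unless separately constrained → nullable.
- pages: CHECK does not forbid NULL (a CHECK constraint passes when its expression is NULL) → nullable.
- phone: CHECK does not forbid NULL (a CHECK constraint passes when its expression is NULL) → nullable.
- summary: DEFAULT only fills an omitted column; an explicit NULL is still allowed → nullable.
- floor: DEFAULT only fills an omitted column; an explicit NULL is still allowed → nullable.
- subject: part of the PRIMARY KEY, which implies NOT NULL → not nullable.
- shelf: part of the PRIMARY KEY, which implies NOT NULL → not nullable.
- publisher_id: declared NOT NULL → not nullable.
- copy_no: no NOT NULL constraint applies → nullable.

isbn, address, pages, phone, summary, floor, copy_no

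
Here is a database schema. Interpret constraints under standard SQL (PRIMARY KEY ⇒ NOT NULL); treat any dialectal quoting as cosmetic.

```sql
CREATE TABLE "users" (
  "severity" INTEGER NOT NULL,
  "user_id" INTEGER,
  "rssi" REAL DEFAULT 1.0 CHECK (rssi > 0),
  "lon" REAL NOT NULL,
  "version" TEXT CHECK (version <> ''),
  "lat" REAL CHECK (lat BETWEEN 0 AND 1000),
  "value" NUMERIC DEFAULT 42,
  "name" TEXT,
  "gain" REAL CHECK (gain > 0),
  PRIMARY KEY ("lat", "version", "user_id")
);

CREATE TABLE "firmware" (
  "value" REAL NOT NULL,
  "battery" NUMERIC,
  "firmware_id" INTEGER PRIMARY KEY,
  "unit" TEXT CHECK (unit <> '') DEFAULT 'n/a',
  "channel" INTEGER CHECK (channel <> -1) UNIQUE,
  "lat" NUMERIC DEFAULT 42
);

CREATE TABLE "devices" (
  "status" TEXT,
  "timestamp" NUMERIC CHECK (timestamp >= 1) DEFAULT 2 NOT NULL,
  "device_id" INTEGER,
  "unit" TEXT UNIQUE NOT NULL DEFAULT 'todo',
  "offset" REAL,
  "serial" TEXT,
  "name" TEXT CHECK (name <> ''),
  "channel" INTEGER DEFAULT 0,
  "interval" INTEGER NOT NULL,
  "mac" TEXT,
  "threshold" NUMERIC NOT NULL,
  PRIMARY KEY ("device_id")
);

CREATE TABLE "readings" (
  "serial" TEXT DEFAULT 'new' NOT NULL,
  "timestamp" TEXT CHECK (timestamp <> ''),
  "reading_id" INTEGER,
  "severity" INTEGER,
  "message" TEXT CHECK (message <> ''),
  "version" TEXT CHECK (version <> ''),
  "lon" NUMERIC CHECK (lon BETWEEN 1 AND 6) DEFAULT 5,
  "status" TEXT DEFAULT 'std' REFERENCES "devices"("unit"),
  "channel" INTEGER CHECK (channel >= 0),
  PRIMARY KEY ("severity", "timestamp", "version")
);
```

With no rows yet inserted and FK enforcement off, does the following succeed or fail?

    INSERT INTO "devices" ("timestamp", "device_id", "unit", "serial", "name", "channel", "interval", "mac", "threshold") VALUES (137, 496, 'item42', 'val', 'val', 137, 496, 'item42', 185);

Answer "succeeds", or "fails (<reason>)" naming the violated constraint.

NOT NULL columns: device_id is supplied; interval is supplied; threshold is supplied; timestamp is supplied; unit is supplied.
CHECK constraints: 137 satisfies (timestamp >= 1); 'val' satisfies (name <> '').
No constraint is violated.

succeeds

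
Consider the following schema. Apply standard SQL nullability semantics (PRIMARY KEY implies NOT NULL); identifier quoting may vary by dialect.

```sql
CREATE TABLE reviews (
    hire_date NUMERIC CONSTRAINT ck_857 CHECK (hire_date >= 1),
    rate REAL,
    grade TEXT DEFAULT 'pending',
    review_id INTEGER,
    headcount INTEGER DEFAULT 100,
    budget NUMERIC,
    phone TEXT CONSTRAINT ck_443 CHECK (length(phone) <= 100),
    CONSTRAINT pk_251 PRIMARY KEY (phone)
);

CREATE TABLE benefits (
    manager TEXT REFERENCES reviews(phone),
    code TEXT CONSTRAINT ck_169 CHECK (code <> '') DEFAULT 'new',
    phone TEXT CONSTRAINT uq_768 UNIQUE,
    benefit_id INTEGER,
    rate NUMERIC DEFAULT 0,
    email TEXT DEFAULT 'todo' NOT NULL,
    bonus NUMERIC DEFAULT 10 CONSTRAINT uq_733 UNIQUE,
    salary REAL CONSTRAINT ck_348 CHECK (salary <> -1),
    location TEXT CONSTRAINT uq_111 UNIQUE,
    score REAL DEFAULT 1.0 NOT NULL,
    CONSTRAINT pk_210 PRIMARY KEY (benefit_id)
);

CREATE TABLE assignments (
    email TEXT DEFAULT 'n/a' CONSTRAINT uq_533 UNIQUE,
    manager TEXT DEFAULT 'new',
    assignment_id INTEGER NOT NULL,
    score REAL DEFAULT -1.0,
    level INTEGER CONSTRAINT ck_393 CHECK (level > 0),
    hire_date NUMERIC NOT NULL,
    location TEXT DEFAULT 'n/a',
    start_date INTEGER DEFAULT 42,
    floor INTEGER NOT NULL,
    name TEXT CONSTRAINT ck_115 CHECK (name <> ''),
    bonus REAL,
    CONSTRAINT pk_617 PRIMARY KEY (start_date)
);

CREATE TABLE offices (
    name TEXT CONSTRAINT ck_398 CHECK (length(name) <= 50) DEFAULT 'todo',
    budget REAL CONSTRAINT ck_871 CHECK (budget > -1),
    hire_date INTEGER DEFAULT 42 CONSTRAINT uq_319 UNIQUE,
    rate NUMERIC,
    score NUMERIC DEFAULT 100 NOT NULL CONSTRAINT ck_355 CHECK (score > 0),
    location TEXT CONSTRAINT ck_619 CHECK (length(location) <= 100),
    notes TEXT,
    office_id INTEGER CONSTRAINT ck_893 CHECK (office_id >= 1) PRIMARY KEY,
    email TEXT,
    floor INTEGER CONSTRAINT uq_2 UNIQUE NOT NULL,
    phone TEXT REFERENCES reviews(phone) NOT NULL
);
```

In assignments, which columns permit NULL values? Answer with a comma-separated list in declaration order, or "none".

- email: UNIQUE does not imply NOT NULL → nullable.
- manager: DEFAULT only fills an omitted column; an explicit NULL is still allowed → nullable.
- assignment_id: declared NOT NULL → not nullable.
- score: DEFAULT only fills an omitted column; an explicit NULL is still allowed → nullable.
- level: CHECK does not forbid NULL (a CHECK constraint passes when its expression is NULL) → nullable.
- hire_date: declared NOT NULL → not nullable.
- location: DEFAULT only fills an omitted column; an explicit NULL is still allowed → nullable.
- start_date: part of the PRIMARY KEY, which implies NOT NULL → not nullable.
- floor: declared NOT NULL → not nullable.
- name: CHECK does not forbid NULL (a CHECK constraint passes when its expression is NULL) → nullable.
- bonus: no NOT NULL constraint applies → nullable.

email, manager, score, level, location, name, bonus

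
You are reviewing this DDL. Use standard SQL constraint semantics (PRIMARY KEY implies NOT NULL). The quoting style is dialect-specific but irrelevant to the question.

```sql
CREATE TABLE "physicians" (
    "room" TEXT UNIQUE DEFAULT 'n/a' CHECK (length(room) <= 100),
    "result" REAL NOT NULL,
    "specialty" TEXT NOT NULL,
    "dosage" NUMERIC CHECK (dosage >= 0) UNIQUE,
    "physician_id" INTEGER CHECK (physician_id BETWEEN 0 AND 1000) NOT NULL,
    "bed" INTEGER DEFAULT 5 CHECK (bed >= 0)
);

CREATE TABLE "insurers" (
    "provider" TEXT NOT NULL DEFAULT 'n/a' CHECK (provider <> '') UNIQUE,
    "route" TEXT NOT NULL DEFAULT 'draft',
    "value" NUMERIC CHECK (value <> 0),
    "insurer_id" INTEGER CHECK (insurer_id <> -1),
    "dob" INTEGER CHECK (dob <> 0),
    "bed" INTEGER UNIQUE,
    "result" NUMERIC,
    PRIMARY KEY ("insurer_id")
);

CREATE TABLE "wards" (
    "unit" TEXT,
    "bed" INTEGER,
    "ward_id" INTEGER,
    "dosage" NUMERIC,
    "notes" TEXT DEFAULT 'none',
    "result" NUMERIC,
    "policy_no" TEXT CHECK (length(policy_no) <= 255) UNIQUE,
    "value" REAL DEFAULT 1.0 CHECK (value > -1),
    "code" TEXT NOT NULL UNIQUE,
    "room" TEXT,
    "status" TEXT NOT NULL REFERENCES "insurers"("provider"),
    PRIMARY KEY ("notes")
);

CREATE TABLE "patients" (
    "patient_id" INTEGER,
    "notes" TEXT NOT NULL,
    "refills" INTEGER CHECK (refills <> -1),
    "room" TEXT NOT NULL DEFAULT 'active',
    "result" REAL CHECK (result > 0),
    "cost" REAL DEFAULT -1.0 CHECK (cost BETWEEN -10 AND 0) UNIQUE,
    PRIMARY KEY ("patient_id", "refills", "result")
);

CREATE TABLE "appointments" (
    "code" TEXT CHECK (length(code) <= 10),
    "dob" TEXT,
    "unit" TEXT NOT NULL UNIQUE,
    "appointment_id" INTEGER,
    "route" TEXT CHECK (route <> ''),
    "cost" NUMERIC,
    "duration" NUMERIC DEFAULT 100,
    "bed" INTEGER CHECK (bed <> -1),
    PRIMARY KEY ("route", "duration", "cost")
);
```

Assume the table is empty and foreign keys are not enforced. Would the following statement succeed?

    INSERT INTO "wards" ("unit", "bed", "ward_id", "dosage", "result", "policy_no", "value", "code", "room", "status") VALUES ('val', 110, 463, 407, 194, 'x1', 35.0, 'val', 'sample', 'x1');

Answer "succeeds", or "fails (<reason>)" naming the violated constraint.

succeeds

NOT NULL columns: code is supplied; notes defaults to 'none'; status is supplied.
CHECK constraints: 'x1' satisfies (length(policy_no) <= 255); 35.0 satisfies (value > -1).
No constraint is violated.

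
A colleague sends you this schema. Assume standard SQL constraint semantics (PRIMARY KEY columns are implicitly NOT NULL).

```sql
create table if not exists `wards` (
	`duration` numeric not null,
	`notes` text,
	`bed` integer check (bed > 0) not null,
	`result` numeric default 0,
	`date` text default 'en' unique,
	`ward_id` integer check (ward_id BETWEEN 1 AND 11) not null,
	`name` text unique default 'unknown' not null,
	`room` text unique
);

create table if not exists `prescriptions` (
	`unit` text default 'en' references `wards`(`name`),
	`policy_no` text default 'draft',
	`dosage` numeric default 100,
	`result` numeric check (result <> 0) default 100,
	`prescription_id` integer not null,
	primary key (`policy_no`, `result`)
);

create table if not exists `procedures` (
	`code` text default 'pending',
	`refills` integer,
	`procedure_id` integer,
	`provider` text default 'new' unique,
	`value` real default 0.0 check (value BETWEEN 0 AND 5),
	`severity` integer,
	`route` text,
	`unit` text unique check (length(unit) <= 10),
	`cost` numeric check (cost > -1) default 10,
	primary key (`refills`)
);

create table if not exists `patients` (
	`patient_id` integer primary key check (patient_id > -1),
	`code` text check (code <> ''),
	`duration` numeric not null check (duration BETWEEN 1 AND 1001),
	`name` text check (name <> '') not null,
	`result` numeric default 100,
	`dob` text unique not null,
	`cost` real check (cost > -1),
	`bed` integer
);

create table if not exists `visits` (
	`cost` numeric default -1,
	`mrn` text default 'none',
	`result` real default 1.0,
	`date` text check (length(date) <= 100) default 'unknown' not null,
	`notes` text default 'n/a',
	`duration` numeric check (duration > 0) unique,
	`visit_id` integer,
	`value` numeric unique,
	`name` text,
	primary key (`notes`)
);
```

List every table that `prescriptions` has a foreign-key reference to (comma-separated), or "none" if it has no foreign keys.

wards

- unit REFERENCES wards(name).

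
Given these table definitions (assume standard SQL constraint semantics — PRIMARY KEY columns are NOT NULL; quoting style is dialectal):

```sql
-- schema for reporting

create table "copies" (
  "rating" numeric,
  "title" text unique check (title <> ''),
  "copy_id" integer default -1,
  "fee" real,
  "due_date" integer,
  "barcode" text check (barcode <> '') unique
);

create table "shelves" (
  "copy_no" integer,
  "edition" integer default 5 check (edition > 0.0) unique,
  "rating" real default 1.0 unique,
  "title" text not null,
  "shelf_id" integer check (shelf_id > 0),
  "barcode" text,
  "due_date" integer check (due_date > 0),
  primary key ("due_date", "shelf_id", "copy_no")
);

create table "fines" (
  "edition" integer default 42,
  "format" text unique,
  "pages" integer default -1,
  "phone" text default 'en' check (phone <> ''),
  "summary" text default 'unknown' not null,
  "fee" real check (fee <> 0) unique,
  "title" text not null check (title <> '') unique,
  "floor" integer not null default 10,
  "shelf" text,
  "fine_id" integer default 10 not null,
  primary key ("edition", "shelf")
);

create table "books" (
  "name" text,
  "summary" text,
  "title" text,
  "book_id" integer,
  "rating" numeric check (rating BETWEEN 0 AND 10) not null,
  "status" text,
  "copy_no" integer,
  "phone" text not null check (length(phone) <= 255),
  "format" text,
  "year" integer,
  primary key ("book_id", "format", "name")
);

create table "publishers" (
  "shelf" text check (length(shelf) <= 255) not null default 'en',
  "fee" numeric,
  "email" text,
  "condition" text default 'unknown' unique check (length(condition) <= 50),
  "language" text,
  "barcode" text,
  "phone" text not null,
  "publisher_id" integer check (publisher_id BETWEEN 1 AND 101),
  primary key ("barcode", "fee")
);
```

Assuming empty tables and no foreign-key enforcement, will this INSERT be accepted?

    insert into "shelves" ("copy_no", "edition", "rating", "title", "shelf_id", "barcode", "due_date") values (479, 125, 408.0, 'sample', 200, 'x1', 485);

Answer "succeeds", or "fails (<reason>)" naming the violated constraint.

NOT NULL columns: copy_no is supplied; due_date is supplied; shelf_id is supplied; title is supplied.
CHECK constraints: 125 satisfies (edition > 0.0); 200 satisfies (shelf_id > 0); 485 satisfies (due_date > 0).
No constraint is violated.

succeeds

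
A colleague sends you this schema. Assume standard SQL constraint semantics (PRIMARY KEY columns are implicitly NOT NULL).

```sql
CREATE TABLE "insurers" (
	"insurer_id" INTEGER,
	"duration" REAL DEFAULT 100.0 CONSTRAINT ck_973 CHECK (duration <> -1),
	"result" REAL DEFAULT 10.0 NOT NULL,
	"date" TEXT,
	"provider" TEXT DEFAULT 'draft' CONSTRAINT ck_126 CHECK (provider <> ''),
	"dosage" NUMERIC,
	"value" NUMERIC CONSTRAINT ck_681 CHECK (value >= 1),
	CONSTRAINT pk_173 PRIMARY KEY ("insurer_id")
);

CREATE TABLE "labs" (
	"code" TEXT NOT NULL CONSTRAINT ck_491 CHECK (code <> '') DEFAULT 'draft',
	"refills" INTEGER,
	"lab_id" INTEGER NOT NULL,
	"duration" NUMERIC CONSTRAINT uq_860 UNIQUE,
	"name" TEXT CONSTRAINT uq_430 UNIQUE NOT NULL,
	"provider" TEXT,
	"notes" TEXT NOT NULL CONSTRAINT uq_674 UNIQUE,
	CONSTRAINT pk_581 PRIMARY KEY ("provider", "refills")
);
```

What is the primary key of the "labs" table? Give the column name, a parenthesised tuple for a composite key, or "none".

A table-level PRIMARY KEY clause names 2 columns: provider, refills.
This is a composite key — the combination is unique, not each column individually.

(provider, refills)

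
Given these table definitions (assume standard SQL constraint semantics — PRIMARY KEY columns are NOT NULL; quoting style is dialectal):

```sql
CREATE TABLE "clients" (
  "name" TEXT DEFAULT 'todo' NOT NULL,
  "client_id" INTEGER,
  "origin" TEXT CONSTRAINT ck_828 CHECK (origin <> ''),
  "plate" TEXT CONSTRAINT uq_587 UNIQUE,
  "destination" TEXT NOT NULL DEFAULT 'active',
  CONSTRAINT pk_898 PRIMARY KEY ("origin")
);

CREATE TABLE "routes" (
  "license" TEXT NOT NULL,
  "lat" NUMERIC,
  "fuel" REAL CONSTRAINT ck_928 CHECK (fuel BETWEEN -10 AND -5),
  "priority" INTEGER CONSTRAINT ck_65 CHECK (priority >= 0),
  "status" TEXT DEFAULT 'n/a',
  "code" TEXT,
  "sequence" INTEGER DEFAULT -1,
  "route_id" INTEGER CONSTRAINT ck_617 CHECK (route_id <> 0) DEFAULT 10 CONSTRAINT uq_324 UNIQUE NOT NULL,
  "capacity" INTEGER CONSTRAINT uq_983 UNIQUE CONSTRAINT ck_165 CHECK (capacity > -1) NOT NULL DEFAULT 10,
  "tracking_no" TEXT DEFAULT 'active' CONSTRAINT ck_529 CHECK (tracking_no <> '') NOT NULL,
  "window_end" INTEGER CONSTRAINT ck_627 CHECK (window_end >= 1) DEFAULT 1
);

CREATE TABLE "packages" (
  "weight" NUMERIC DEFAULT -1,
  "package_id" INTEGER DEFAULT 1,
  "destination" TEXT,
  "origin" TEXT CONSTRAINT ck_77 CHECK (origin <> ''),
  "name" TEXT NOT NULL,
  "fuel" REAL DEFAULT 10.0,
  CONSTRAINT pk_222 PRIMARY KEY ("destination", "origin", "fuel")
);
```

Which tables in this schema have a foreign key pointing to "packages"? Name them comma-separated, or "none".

none

No REFERENCES clause anywhere in the schema names packages.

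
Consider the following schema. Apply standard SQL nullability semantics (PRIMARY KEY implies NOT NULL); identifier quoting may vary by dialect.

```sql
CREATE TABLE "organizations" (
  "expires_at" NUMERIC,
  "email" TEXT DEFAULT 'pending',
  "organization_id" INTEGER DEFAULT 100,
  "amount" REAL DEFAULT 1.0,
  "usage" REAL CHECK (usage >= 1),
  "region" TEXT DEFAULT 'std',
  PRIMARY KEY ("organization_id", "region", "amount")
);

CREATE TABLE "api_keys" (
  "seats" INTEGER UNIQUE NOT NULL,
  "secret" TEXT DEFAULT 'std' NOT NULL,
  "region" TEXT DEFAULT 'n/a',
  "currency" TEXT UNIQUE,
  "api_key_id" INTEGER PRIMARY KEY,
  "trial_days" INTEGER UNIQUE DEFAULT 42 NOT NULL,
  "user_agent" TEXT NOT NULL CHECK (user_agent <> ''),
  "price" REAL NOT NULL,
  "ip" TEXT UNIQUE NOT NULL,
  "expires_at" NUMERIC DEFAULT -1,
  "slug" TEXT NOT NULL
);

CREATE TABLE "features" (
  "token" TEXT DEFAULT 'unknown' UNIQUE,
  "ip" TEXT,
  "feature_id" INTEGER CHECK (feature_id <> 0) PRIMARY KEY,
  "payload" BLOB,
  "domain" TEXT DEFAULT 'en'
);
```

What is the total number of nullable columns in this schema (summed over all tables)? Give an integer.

10

organizations: 3 nullable (expires_at, email, usage — PK (organization_id, region, amount) and explicit NOT NULL columns excluded).
api_keys: 3 nullable (region, currency, expires_at — PK (api_key_id) and explicit NOT NULL columns excluded).
features: 4 nullable (token, ip, payload, domain — PK (feature_id) and explicit NOT NULL columns excluded).
Total: 3 + 3 + 4 = 10.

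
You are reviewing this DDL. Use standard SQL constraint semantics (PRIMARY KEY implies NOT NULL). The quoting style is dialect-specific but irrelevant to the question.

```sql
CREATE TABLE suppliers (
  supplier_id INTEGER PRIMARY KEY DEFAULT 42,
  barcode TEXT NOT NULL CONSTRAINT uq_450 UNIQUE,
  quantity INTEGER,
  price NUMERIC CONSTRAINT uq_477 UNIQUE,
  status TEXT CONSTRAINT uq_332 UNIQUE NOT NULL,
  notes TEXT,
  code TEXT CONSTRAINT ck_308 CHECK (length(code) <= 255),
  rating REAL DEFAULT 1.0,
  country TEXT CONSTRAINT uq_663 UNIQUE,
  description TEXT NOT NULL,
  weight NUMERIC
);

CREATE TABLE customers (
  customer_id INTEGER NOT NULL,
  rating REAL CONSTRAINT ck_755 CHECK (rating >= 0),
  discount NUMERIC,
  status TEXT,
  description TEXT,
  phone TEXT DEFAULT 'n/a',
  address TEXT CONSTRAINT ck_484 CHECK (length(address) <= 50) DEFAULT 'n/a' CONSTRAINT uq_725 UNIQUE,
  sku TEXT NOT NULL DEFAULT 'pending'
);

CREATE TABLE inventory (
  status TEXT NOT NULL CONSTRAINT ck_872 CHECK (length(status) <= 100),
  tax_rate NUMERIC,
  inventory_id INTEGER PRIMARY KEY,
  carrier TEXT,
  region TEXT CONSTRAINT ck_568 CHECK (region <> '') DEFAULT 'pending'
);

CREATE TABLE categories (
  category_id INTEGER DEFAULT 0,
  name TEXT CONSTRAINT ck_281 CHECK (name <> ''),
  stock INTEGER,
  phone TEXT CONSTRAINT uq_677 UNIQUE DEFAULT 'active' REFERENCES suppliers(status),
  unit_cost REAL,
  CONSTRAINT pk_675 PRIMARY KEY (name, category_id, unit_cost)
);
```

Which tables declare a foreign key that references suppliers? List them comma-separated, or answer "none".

categories

- categories.phone references suppliers(status).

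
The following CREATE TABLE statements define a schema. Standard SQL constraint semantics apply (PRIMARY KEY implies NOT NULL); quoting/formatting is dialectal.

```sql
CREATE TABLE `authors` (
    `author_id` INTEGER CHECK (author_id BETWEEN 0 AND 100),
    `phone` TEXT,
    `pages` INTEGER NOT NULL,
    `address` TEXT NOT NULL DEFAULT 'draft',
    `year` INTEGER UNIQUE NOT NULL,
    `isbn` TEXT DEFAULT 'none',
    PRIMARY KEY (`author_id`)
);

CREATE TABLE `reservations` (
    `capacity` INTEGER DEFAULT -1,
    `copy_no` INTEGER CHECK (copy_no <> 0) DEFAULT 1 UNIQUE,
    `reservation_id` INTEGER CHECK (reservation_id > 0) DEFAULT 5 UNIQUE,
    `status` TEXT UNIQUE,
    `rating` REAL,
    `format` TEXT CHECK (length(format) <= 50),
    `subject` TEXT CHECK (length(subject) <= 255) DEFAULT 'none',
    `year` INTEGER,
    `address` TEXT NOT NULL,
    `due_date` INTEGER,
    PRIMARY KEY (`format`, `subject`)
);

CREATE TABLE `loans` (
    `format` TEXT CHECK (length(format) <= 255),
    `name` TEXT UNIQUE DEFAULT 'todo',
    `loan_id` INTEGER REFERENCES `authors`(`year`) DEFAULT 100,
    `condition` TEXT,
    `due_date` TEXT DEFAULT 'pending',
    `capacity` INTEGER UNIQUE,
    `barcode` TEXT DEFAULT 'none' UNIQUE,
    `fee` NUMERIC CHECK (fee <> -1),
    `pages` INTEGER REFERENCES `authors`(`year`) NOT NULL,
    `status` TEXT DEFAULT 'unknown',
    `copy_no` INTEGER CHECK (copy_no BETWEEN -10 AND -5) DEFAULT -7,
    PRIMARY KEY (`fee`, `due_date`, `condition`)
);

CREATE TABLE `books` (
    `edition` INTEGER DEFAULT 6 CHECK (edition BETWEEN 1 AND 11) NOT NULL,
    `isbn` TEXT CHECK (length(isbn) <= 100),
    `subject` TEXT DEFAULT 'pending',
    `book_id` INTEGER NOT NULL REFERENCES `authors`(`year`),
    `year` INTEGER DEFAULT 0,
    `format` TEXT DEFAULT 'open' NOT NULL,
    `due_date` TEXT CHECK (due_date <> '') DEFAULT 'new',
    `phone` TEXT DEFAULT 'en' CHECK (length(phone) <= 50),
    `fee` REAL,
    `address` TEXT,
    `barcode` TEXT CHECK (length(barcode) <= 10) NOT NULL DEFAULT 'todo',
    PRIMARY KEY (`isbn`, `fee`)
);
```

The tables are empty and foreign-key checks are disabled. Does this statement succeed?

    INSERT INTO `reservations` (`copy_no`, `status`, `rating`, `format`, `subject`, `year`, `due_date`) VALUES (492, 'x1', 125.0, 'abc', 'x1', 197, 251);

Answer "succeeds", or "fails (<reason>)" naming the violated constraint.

address is omitted from the column list and has no DEFAULT, so it would receive NULL.
But address is declared NOT NULL.

fails (NOT NULL on address)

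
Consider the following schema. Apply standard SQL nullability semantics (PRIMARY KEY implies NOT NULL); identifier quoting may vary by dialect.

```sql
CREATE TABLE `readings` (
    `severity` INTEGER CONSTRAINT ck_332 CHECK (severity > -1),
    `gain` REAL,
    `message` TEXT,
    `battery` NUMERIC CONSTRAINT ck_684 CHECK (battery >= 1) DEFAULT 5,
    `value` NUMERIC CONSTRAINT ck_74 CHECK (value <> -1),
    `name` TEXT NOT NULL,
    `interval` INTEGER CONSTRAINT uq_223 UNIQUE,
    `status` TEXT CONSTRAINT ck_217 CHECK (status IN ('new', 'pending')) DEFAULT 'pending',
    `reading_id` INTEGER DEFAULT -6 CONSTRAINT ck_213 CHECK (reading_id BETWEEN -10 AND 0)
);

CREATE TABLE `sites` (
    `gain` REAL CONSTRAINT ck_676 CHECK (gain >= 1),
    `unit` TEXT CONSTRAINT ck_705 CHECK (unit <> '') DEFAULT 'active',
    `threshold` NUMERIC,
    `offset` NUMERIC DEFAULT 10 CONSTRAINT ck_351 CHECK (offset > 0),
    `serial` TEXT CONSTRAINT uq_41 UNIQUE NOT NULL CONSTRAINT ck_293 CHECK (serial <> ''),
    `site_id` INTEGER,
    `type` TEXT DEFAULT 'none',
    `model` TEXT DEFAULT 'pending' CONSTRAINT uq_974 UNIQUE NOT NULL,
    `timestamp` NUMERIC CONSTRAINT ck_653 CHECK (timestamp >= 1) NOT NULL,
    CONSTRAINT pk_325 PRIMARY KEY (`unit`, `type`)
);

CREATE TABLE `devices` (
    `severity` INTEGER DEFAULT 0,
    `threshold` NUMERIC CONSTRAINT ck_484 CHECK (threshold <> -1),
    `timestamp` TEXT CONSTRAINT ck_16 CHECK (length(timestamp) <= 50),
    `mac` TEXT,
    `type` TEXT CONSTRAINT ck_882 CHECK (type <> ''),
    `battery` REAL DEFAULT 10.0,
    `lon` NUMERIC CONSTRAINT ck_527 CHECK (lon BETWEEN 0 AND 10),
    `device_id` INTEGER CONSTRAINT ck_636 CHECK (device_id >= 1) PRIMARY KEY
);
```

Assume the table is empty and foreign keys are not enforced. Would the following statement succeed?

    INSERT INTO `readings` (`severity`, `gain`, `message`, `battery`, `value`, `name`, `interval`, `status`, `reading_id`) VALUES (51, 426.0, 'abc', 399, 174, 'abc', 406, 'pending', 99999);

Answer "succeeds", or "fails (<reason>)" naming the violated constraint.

fails (CHECK on reading_id)

The value 99999 for reading_id violates CHECK (reading_id BETWEEN -10 AND 0).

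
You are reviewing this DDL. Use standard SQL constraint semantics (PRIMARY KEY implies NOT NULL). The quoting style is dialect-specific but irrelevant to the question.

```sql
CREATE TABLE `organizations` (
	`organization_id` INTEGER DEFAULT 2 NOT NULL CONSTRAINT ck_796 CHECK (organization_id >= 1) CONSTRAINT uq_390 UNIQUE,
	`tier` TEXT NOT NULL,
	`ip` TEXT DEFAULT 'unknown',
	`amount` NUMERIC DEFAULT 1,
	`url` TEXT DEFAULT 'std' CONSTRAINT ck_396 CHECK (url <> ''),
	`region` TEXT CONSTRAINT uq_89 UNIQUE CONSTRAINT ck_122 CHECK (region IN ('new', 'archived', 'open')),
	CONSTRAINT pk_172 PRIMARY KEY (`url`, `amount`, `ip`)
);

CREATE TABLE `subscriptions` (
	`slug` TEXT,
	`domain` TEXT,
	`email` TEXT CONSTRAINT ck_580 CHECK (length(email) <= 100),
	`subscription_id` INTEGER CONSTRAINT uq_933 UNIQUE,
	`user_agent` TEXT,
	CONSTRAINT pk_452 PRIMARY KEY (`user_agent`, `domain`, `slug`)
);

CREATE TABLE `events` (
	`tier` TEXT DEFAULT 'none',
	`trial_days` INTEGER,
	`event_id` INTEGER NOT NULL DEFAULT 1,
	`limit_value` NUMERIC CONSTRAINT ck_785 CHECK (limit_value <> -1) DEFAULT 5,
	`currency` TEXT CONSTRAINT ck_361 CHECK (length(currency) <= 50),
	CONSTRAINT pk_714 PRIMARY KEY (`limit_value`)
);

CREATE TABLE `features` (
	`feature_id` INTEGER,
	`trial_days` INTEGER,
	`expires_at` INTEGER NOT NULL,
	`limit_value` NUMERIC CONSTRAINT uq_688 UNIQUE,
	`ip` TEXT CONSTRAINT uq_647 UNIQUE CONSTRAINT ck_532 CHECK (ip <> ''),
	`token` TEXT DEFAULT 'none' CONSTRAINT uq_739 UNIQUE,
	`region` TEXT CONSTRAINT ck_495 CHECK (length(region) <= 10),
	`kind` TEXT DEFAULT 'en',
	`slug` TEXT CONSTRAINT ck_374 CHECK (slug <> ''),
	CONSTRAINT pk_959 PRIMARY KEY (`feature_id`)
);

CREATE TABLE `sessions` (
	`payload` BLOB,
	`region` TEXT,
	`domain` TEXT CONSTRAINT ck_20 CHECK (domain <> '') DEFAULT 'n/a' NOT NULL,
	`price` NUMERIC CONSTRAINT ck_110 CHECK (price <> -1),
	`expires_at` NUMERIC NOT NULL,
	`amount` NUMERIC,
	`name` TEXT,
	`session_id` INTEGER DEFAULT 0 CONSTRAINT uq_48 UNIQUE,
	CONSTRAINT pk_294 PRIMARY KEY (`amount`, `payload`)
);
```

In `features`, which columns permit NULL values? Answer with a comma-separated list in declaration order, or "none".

- feature_id: part of the PRIMARY KEY, which implies NOT NULL → not nullable.
- trial_days: no NOT NULL constraint applies → nullable.
- expires_at: declared NOT NULL → not nullable.
- limit_value: UNIQUE does not imply NOT NULL → nullable.
- ip: CHECK does not forbid NULL (a CHECK constraint passes when its expression is NULL) → nullable.
- token: UNIQUE does not imply NOT NULL → nullable.
- region: CHECK does not forbid NULL (a CHECK constraint passes when its expression is NULL) → nullable.
- kind: DEFAULT only fills an omitted column; an explicit NULL is still allowed → nullable.
- slug: CHECK does not forbid NULL (a CHECK constraint passes when its expression is NULL) → nullable.

trial_days, limit_value, ip, token, region, kind, slug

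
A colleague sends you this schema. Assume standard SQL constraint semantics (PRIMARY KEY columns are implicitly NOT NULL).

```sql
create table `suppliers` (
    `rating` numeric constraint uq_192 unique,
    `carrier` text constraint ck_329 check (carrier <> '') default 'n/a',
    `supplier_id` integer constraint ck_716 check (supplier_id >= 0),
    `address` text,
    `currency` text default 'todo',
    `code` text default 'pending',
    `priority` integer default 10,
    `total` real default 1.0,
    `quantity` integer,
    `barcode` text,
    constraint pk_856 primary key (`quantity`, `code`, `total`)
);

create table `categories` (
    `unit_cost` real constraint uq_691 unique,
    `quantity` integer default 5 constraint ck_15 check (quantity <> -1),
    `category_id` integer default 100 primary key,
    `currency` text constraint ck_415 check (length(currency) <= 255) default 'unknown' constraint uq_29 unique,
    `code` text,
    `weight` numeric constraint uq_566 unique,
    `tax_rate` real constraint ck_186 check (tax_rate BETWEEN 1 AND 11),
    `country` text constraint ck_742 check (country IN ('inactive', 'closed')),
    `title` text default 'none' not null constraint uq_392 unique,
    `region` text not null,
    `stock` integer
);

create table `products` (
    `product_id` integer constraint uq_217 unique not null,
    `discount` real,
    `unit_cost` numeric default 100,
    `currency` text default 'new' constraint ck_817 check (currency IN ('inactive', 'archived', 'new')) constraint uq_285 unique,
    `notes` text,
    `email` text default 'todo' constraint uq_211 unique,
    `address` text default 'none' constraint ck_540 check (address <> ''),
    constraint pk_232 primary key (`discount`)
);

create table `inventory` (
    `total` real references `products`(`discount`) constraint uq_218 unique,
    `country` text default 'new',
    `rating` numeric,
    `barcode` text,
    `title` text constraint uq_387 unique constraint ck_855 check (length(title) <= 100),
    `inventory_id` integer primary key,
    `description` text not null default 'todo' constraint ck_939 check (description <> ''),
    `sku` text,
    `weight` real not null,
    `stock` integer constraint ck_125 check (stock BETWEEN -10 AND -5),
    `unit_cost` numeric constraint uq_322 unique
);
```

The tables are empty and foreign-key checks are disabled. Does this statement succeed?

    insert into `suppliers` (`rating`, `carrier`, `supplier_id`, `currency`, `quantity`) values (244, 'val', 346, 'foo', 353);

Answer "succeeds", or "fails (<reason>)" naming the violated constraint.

succeeds

NOT NULL columns: code defaults to 'pending'; quantity is supplied; total defaults to 1.0.
CHECK constraints: 'val' satisfies (carrier <> ''); 346 satisfies (supplier_id >= 0).
No constraint is violated.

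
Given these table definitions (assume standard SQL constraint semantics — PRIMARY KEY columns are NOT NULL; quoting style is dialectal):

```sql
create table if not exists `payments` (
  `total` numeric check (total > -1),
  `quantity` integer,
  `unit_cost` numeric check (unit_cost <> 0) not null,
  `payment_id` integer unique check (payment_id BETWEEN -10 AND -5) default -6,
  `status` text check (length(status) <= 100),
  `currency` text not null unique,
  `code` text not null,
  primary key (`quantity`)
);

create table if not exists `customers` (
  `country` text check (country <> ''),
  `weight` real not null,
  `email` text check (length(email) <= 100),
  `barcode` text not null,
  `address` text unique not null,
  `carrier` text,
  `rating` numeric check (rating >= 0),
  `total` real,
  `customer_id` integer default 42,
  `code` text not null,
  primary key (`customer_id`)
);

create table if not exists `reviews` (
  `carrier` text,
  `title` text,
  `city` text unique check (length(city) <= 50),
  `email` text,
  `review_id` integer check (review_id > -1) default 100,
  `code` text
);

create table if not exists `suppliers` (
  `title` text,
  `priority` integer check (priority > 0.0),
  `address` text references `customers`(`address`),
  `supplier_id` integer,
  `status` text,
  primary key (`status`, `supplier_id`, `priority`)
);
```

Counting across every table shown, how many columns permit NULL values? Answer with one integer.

16

payments: 3 nullable (total, payment_id, status — PK (quantity) and explicit NOT NULL columns excluded).
customers: 5 nullable (country, email, carrier, rating, total — PK (customer_id) and explicit NOT NULL columns excluded).
reviews: 6 nullable (carrier, title, city, email, review_id, code — PK none and explicit NOT NULL columns excluded).
suppliers: 2 nullable (title, address — PK (status, supplier_id, priority) and explicit NOT NULL columns excluded).
Total: 3 + 5 + 6 + 2 = 16.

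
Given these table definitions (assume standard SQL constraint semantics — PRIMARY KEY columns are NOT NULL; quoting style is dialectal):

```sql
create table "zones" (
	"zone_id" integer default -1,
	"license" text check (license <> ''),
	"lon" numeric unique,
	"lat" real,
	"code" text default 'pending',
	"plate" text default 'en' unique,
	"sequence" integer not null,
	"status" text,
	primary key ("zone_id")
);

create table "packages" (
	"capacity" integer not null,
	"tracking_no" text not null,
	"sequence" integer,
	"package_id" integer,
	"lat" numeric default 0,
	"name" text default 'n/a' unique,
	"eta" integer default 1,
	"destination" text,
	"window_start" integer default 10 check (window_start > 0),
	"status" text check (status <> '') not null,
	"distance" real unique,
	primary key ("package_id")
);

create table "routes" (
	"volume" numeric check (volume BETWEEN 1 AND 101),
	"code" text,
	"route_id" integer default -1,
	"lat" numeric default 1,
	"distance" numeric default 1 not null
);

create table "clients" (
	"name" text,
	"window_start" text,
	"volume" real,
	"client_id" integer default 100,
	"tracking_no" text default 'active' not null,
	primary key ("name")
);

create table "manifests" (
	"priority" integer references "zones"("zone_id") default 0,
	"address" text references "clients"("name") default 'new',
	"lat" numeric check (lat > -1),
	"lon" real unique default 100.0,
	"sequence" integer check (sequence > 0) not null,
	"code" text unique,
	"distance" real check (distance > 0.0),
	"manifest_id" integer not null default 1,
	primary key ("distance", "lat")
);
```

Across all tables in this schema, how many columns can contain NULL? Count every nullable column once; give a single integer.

zones: 6 nullable (license, lon, lat, code, plate, status — PK (zone_id) and explicit NOT NULL columns excluded).
packages: 7 nullable (sequence, lat, name, eta, destination, window_start, distance — PK (package_id) and explicit NOT NULL columns excluded).
routes: 4 nullable (volume, code, route_id, lat — PK none and explicit NOT NULL columns excluded).
clients: 3 nullable (window_start, volume, client_id — PK (name) and explicit NOT NULL columns excluded).
manifests: 4 nullable (priority, address, lon, code — PK (distance, lat) and explicit NOT NULL columns excluded).
Total: 6 + 7 + 4 + 3 + 4 = 24.

24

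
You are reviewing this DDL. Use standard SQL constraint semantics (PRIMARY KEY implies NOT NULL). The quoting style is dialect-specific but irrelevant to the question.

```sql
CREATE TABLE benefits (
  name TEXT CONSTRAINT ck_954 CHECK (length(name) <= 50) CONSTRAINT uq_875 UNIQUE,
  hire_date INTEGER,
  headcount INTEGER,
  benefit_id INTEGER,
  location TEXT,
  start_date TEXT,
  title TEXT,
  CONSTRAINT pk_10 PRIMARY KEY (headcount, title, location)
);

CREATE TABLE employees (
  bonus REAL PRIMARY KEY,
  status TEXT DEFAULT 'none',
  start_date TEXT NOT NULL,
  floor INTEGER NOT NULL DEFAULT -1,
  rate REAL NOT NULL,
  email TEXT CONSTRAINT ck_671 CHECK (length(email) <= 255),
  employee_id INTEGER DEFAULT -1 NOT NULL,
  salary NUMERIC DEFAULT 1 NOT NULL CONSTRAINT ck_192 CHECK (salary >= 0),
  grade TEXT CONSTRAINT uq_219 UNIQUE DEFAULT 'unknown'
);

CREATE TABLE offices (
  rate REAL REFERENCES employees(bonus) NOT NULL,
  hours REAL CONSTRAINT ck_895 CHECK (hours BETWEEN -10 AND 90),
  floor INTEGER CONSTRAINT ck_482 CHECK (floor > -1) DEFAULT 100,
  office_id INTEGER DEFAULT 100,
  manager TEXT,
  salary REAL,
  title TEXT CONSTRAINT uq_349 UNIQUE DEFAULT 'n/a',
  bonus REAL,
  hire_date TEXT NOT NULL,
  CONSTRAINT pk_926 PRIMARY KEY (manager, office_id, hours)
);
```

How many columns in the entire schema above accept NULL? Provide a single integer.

benefits: 4 nullable (name, hire_date, benefit_id, start_date — PK (headcount, title, location) and explicit NOT NULL columns excluded).
employees: 3 nullable (status, email, grade — PK (bonus) and explicit NOT NULL columns excluded).
offices: 4 nullable (floor, salary, title, bonus — PK (manager, office_id, hours) and explicit NOT NULL columns excluded).
Total: 4 + 3 + 4 = 11.

11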